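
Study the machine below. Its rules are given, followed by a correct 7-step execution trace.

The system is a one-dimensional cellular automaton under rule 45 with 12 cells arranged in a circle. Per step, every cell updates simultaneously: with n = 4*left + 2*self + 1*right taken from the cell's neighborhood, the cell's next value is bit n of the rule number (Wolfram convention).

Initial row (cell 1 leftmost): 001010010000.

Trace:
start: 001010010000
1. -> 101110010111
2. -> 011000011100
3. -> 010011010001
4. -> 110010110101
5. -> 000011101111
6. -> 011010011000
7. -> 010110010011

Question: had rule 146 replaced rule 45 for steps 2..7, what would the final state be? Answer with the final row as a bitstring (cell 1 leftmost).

(re-executing steps 2..7 under rule 146; state before step 2: 101110010111)
2. -> 000101100011
3. -> 101000010100
4. -> 000100100011
5. -> 101011010100
6. -> 000000000011
7. -> 100000000100

100000000100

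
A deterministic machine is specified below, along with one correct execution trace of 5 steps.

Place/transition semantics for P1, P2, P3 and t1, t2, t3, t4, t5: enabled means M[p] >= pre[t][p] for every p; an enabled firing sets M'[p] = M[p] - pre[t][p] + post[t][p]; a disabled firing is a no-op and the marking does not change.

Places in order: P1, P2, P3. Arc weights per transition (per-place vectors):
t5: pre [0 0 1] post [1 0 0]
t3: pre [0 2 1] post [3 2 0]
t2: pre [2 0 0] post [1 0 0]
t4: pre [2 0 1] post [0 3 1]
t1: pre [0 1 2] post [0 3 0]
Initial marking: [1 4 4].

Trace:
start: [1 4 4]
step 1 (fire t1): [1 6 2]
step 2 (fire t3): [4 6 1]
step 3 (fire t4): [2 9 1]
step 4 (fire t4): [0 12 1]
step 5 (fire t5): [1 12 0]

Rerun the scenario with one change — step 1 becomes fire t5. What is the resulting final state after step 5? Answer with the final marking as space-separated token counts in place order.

2 10 1

(re-executing from step 1 with the substitution; state before step 1: [1 4 4])
step 1 (fire t5): [2 4 3]
step 2 (fire t3): [5 4 2]
step 3 (fire t4): [3 7 2]
step 4 (fire t4): [1 10 2]
step 5 (fire t5): [2 10 1]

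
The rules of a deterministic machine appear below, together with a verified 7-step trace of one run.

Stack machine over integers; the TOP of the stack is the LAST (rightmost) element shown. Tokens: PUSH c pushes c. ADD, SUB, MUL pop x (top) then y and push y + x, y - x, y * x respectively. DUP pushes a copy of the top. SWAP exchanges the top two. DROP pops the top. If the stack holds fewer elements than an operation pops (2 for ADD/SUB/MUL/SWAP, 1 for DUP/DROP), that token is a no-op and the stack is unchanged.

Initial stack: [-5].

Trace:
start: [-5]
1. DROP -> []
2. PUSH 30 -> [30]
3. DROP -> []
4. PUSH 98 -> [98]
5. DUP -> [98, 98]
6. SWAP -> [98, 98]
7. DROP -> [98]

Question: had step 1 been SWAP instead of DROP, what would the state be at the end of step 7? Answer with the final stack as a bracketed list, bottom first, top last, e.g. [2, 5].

[-5, 98]

(re-executing from step 1 with the substitution; state before step 1: [-5])
1. SWAP -> [-5]
2. PUSH 30 -> [-5, 30]
3. DROP -> [-5]
4. PUSH 98 -> [-5, 98]
5. DUP -> [-5, 98, 98]
6. SWAP -> [-5, 98, 98]
7. DROP -> [-5, 98]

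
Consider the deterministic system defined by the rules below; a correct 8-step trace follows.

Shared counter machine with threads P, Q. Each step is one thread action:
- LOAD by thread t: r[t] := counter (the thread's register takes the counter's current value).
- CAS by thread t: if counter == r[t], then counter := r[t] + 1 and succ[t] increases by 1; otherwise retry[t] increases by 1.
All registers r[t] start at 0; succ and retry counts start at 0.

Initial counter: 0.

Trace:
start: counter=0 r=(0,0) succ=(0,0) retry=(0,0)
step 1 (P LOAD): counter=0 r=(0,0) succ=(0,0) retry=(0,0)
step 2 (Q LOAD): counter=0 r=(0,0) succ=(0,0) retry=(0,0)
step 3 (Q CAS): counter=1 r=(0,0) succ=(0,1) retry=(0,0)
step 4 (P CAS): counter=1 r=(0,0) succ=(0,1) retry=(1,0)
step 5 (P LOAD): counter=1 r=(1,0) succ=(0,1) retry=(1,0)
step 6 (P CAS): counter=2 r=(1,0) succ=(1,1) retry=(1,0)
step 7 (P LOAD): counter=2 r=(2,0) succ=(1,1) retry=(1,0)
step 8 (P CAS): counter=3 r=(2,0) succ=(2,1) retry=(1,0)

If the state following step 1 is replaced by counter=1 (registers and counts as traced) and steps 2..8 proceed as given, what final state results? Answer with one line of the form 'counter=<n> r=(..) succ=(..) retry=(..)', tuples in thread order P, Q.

counter=4 r=(3,1) succ=(2,1) retry=(1,0)

state after step 1 := counter=1 r=(0,0) succ=(0,0) retry=(0,0)
step 2 (Q LOAD): counter=1 r=(0,1) succ=(0,0) retry=(0,0)
step 3 (Q CAS): counter=2 r=(0,1) succ=(0,1) retry=(0,0)
step 4 (P CAS): counter=2 r=(0,1) succ=(0,1) retry=(1,0)
step 5 (P LOAD): counter=2 r=(2,1) succ=(0,1) retry=(1,0)
step 6 (P CAS): counter=3 r=(2,1) succ=(1,1) retry=(1,0)
step 7 (P LOAD): counter=3 r=(3,1) succ=(1,1) retry=(1,0)
step 8 (P CAS): counter=4 r=(3,1) succ=(2,1) retry=(1,0)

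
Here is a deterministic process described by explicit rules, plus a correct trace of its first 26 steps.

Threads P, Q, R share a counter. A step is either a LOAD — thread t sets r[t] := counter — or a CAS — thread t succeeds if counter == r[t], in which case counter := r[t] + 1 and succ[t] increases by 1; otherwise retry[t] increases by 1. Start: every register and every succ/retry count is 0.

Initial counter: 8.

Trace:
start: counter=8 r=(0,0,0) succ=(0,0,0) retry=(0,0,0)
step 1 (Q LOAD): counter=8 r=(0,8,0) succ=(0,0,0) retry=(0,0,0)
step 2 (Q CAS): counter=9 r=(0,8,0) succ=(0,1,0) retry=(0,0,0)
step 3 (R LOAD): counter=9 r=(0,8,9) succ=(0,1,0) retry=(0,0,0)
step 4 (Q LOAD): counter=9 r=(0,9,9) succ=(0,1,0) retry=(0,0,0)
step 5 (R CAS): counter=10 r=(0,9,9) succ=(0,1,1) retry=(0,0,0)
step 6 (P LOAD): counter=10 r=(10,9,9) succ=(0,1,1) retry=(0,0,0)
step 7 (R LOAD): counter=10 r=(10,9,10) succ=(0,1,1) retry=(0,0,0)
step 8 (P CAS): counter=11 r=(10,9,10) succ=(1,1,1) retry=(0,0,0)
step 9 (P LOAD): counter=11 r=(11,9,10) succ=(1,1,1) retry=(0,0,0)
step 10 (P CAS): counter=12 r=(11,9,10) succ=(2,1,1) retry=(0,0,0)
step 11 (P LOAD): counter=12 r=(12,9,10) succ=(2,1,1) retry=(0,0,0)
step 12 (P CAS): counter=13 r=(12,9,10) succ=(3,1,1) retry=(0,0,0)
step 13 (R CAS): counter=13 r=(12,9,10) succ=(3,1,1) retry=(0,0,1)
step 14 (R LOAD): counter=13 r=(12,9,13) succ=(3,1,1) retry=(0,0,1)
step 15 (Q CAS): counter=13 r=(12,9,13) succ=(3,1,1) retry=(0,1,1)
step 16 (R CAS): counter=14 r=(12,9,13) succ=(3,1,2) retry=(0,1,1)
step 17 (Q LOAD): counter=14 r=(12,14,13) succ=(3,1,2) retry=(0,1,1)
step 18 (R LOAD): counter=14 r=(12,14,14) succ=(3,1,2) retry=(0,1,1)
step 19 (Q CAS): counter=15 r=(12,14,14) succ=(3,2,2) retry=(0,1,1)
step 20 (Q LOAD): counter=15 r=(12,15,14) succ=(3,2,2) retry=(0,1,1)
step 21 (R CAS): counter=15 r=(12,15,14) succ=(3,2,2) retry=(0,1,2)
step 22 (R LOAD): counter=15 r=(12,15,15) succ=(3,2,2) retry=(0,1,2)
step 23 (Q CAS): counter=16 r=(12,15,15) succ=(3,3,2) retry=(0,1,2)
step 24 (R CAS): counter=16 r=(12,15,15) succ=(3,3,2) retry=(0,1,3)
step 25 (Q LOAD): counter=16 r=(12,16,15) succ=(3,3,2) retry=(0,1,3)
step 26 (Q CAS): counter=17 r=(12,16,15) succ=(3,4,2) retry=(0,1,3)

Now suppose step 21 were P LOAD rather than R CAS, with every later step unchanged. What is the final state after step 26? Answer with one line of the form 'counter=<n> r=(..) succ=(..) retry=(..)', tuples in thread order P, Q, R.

(re-executing from step 21 with the substitution; state before step 21: counter=15 r=(12,15,14) succ=(3,2,2) retry=(0,1,1))
step 21 (P LOAD): counter=15 r=(15,15,14) succ=(3,2,2) retry=(0,1,1)
step 22 (R LOAD): counter=15 r=(15,15,15) succ=(3,2,2) retry=(0,1,1)
step 23 (Q CAS): counter=16 r=(15,15,15) succ=(3,3,2) retry=(0,1,1)
step 24 (R CAS): counter=16 r=(15,15,15) succ=(3,3,2) retry=(0,1,2)
step 25 (Q LOAD): counter=16 r=(15,16,15) succ=(3,3,2) retry=(0,1,2)
step 26 (Q CAS): counter=17 r=(15,16,15) succ=(3,4,2) retry=(0,1,2)

counter=17 r=(15,16,15) succ=(3,4,2) retry=(0,1,2)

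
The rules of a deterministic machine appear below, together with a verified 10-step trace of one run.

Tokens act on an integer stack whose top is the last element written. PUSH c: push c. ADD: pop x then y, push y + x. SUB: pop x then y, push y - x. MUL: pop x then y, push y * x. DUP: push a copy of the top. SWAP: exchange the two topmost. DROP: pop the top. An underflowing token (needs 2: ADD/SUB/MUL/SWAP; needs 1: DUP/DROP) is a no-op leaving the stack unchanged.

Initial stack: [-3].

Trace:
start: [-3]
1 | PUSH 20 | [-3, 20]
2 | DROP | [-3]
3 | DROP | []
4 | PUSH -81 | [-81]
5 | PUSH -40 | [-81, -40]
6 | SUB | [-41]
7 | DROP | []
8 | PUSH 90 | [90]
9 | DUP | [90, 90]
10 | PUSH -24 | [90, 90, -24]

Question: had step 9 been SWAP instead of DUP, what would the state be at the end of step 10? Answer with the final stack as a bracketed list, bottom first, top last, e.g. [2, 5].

[90, -24]

(re-executing from step 9 with the substitution; state before step 9: [90])
9 | SWAP | [90]
10 | PUSH -24 | [90, -24]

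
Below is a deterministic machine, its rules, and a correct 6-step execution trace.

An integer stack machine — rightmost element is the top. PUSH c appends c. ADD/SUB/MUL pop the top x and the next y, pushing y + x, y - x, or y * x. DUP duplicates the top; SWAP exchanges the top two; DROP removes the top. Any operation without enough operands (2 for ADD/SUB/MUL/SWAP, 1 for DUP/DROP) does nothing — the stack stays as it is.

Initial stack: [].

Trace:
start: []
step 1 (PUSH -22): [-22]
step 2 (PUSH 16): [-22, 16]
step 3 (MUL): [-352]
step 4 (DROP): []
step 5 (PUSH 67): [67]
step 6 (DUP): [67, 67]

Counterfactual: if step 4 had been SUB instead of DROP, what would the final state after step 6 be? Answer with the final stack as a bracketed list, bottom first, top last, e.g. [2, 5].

(re-executing from step 4 with the substitution; state before step 4: [-352])
step 4 (SUB): [-352]
step 5 (PUSH 67): [-352, 67]
step 6 (DUP): [-352, 67, 67]

[-352, 67, 67]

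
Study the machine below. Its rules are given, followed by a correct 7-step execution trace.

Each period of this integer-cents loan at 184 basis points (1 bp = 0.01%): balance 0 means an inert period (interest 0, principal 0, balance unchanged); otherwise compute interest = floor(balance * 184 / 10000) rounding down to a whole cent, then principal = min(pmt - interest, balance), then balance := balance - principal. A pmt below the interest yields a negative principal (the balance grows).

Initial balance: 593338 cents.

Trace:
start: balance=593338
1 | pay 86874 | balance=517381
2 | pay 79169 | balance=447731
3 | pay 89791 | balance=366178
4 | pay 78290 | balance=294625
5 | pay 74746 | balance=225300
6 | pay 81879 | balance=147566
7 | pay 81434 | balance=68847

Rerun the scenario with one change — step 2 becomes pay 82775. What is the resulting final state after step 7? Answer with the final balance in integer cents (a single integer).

64896

(re-executing from step 2 with the substitution; state before step 2: balance=517381)
2 | pay 82775 | balance=444125
3 | pay 89791 | balance=362505
4 | pay 78290 | balance=290885
5 | pay 74746 | balance=221491
6 | pay 81879 | balance=143687
7 | pay 81434 | balance=64896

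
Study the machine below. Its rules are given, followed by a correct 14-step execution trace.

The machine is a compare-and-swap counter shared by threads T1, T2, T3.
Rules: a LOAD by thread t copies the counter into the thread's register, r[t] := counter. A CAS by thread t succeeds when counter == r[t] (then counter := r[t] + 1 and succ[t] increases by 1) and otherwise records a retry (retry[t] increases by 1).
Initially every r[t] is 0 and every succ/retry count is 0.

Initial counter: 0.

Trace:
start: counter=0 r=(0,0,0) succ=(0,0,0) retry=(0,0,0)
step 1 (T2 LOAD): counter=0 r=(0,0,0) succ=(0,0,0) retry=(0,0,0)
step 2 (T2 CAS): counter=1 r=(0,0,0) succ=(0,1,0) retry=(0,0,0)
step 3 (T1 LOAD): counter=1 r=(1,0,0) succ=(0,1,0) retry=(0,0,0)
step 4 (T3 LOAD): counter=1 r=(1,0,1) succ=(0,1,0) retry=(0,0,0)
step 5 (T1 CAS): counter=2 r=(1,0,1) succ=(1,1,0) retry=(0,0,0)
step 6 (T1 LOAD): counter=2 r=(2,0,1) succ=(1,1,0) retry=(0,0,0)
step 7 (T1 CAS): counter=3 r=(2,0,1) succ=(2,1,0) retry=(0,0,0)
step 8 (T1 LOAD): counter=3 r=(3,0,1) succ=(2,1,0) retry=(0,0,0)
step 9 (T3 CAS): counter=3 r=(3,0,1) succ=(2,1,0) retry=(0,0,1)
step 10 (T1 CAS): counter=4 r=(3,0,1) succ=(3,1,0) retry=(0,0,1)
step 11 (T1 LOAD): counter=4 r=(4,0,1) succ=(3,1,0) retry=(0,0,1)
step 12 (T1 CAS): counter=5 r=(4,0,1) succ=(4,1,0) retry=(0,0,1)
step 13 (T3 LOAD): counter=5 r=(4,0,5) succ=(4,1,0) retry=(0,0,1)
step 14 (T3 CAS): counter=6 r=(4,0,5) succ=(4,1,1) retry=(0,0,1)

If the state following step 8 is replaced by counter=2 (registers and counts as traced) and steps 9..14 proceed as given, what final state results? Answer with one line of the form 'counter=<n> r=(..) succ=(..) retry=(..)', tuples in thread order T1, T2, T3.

counter=4 r=(2,0,3) succ=(3,1,1) retry=(1,0,1)

state after step 8 := counter=2 r=(3,0,1) succ=(2,1,0) retry=(0,0,0)
step 9 (T3 CAS): counter=2 r=(3,0,1) succ=(2,1,0) retry=(0,0,1)
step 10 (T1 CAS): counter=2 r=(3,0,1) succ=(2,1,0) retry=(1,0,1)
step 11 (T1 LOAD): counter=2 r=(2,0,1) succ=(2,1,0) retry=(1,0,1)
step 12 (T1 CAS): counter=3 r=(2,0,1) succ=(3,1,0) retry=(1,0,1)
step 13 (T3 LOAD): counter=3 r=(2,0,3) succ=(3,1,0) retry=(1,0,1)
step 14 (T3 CAS): counter=4 r=(2,0,3) succ=(3,1,1) retry=(1,0,1)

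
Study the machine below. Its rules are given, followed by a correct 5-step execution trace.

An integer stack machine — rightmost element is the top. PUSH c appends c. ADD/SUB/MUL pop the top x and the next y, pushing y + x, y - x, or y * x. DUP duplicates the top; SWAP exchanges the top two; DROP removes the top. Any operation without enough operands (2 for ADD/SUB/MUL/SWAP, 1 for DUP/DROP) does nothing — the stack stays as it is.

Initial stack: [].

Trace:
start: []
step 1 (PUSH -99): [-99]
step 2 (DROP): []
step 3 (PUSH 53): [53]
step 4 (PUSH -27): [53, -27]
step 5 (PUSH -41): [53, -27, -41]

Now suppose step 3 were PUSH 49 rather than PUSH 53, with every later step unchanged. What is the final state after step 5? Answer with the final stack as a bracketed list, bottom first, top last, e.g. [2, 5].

[49, -27, -41]

(re-executing from step 3 with the substitution; state before step 3: [])
step 3 (PUSH 49): [49]
step 4 (PUSH -27): [49, -27]
step 5 (PUSH -41): [49, -27, -41]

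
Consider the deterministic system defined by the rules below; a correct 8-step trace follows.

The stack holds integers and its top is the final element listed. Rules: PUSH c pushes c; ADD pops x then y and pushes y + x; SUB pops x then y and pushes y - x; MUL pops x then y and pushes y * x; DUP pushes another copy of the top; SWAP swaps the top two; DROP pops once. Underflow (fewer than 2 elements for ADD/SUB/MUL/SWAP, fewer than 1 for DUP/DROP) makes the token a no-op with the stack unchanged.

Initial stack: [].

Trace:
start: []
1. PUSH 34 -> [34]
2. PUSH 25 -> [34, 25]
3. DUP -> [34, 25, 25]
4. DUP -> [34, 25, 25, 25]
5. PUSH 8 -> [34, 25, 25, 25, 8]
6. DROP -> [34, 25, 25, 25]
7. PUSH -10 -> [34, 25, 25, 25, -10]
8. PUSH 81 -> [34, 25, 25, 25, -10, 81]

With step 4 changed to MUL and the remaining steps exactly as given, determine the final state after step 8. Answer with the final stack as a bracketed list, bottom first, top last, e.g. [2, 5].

(re-executing from step 4 with the substitution; state before step 4: [34, 25, 25])
4. MUL -> [34, 625]
5. PUSH 8 -> [34, 625, 8]
6. DROP -> [34, 625]
7. PUSH -10 -> [34, 625, -10]
8. PUSH 81 -> [34, 625, -10, 81]

[34, 625, -10, 81]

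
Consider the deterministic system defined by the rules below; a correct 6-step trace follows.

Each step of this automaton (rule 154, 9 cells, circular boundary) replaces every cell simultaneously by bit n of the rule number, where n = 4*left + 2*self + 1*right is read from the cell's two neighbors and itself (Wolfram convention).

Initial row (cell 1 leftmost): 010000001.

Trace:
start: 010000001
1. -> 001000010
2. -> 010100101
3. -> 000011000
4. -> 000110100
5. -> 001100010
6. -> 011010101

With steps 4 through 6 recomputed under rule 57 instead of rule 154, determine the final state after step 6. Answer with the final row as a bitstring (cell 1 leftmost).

(re-executing steps 4..6 under rule 57; state before step 4: 000011000)
4. -> 111010111
5. -> 000101100
6. -> 110011011

110011011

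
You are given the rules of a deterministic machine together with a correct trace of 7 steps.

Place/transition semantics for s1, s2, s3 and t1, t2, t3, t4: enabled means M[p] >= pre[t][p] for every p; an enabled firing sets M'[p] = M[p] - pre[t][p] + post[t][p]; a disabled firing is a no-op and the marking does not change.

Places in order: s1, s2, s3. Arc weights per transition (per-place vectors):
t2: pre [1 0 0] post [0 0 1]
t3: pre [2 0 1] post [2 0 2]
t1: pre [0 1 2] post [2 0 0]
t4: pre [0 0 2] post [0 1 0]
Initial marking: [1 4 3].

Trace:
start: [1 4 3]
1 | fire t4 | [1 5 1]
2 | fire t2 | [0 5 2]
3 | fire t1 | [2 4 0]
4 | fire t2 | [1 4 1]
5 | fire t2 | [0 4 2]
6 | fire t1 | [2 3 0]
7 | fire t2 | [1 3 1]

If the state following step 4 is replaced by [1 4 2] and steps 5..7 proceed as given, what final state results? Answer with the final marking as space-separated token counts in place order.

1 3 2

state after step 4 := [1 4 2]
5 | fire t2 | [0 4 3]
6 | fire t1 | [2 3 1]
7 | fire t2 | [1 3 2]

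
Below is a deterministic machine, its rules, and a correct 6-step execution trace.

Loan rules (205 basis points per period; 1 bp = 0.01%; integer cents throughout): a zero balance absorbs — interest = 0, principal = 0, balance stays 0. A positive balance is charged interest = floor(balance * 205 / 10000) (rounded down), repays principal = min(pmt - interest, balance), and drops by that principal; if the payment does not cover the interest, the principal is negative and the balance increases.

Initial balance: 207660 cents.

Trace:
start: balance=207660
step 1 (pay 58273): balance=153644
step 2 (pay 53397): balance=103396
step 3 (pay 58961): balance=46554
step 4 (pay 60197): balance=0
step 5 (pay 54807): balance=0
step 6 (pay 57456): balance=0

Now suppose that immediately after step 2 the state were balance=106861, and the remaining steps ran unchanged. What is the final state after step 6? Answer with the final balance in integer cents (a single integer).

state after step 2 := balance=106861
step 3 (pay 58961): balance=50090
step 4 (pay 60197): balance=0
step 5 (pay 54807): balance=0
step 6 (pay 57456): balance=0

0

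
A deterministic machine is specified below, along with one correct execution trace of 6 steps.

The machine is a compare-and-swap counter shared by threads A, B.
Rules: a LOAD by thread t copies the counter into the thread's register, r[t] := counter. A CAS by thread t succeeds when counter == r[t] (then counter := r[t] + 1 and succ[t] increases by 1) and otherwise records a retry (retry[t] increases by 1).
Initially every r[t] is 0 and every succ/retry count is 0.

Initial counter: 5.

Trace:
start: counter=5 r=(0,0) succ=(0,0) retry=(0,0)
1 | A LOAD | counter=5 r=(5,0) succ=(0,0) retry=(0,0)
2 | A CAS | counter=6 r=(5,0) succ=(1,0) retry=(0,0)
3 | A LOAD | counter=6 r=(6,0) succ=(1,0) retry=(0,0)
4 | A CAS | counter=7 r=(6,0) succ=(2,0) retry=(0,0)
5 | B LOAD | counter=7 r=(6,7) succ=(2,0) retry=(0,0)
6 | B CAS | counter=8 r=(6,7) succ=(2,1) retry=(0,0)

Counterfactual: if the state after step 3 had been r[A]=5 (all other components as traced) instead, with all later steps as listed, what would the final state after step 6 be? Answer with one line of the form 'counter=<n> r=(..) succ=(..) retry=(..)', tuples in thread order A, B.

counter=7 r=(5,6) succ=(1,1) retry=(1,0)

state after step 3 := counter=6 r=(5,0) succ=(1,0) retry=(0,0)
4 | A CAS | counter=6 r=(5,0) succ=(1,0) retry=(1,0)
5 | B LOAD | counter=6 r=(5,6) succ=(1,0) retry=(1,0)
6 | B CAS | counter=7 r=(5,6) succ=(1,1) retry=(1,0)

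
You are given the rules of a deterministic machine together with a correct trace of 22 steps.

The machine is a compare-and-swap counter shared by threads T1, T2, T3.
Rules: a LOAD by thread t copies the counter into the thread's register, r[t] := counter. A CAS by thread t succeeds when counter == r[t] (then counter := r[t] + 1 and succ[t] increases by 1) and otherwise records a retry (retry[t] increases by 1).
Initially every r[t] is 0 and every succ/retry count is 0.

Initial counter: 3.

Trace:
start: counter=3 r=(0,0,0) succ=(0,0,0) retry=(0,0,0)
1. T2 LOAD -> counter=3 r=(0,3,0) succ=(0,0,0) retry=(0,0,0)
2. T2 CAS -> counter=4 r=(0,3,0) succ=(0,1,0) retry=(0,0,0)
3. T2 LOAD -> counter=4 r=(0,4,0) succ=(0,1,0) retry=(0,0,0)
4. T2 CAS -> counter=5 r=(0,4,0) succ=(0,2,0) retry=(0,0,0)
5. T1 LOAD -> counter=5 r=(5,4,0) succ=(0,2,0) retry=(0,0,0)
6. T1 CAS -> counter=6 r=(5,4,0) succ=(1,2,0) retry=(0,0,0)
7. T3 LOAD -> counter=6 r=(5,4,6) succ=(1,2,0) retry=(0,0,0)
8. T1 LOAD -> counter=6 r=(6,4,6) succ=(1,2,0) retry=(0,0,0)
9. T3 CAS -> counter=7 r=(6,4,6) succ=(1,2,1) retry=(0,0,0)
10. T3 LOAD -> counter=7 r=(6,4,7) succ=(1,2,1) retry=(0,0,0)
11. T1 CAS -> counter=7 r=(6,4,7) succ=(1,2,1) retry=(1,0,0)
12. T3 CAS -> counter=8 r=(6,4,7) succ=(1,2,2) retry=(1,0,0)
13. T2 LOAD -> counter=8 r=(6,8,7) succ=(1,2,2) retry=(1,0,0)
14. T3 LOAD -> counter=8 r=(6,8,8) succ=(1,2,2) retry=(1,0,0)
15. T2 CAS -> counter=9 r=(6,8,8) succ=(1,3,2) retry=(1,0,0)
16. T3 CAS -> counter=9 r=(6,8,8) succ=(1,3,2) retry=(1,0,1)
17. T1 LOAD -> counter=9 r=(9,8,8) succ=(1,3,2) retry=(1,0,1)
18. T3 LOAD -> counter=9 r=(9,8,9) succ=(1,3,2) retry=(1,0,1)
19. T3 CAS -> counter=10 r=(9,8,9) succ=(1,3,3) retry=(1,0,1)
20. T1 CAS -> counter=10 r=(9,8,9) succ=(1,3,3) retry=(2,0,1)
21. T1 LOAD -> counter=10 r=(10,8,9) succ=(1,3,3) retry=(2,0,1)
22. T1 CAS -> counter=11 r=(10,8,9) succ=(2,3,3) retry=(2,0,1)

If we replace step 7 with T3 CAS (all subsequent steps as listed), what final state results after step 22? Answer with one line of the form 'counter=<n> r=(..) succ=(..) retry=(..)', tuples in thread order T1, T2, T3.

(re-executing from step 7 with the substitution; state before step 7: counter=6 r=(5,4,0) succ=(1,2,0) retry=(0,0,0))
7. T3 CAS -> counter=6 r=(5,4,0) succ=(1,2,0) retry=(0,0,1)
8. T1 LOAD -> counter=6 r=(6,4,0) succ=(1,2,0) retry=(0,0,1)
9. T3 CAS -> counter=6 r=(6,4,0) succ=(1,2,0) retry=(0,0,2)
10. T3 LOAD -> counter=6 r=(6,4,6) succ=(1,2,0) retry=(0,0,2)
11. T1 CAS -> counter=7 r=(6,4,6) succ=(2,2,0) retry=(0,0,2)
12. T3 CAS -> counter=7 r=(6,4,6) succ=(2,2,0) retry=(0,0,3)
13. T2 LOAD -> counter=7 r=(6,7,6) succ=(2,2,0) retry=(0,0,3)
14. T3 LOAD -> counter=7 r=(6,7,7) succ=(2,2,0) retry=(0,0,3)
15. T2 CAS -> counter=8 r=(6,7,7) succ=(2,3,0) retry=(0,0,3)
16. T3 CAS -> counter=8 r=(6,7,7) succ=(2,3,0) retry=(0,0,4)
17. T1 LOAD -> counter=8 r=(8,7,7) succ=(2,3,0) retry=(0,0,4)
18. T3 LOAD -> counter=8 r=(8,7,8) succ=(2,3,0) retry=(0,0,4)
19. T3 CAS -> counter=9 r=(8,7,8) succ=(2,3,1) retry=(0,0,4)
20. T1 CAS -> counter=9 r=(8,7,8) succ=(2,3,1) retry=(1,0,4)
21. T1 LOAD -> counter=9 r=(9,7,8) succ=(2,3,1) retry=(1,0,4)
22. T1 CAS -> counter=10 r=(9,7,8) succ=(3,3,1) retry=(1,0,4)

counter=10 r=(9,7,8) succ=(3,3,1) retry=(1,0,4)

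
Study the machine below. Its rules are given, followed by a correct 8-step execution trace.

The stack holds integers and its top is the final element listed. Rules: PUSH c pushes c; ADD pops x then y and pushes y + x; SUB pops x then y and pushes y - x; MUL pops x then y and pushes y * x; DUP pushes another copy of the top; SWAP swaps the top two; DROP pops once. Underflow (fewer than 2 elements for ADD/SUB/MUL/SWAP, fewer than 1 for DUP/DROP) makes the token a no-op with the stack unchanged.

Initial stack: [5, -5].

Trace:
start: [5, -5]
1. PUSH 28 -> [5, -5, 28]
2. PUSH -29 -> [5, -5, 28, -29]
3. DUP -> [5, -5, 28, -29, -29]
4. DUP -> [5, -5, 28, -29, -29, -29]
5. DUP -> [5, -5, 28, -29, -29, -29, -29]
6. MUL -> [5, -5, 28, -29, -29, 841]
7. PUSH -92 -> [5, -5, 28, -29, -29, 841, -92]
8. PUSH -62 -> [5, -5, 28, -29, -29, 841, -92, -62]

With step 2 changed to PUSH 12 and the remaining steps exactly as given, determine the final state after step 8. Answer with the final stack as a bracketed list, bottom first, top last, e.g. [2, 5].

(re-executing from step 2 with the substitution; state before step 2: [5, -5, 28])
2. PUSH 12 -> [5, -5, 28, 12]
3. DUP -> [5, -5, 28, 12, 12]
4. DUP -> [5, -5, 28, 12, 12, 12]
5. DUP -> [5, -5, 28, 12, 12, 12, 12]
6. MUL -> [5, -5, 28, 12, 12, 144]
7. PUSH -92 -> [5, -5, 28, 12, 12, 144, -92]
8. PUSH -62 -> [5, -5, 28, 12, 12, 144, -92, -62]

[5, -5, 28, 12, 12, 144, -92, -62]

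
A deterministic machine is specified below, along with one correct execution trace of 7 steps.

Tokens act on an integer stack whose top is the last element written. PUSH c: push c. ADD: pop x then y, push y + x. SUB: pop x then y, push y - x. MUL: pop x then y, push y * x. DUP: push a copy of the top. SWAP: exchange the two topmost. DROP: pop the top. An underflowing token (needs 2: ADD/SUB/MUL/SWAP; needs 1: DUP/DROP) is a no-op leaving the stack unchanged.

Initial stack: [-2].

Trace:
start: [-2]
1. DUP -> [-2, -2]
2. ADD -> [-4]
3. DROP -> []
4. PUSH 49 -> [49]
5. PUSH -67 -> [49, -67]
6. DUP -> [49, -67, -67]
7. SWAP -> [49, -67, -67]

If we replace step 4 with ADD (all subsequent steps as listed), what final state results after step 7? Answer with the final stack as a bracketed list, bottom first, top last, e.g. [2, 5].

[-67, -67]

(re-executing from step 4 with the substitution; state before step 4: [])
4. ADD -> []
5. PUSH -67 -> [-67]
6. DUP -> [-67, -67]
7. SWAP -> [-67, -67]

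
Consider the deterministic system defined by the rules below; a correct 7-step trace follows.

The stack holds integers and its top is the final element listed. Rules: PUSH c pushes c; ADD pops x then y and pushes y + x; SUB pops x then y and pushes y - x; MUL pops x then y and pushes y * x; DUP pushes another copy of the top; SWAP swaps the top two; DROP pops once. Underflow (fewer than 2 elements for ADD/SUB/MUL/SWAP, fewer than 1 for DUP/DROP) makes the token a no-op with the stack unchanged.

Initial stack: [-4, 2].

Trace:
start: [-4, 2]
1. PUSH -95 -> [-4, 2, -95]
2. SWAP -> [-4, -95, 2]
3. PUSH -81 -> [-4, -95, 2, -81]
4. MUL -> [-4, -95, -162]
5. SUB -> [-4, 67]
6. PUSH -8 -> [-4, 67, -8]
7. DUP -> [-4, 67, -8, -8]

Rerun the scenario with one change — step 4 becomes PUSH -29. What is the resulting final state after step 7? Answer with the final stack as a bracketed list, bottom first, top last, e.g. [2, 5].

(re-executing from step 4 with the substitution; state before step 4: [-4, -95, 2, -81])
4. PUSH -29 -> [-4, -95, 2, -81, -29]
5. SUB -> [-4, -95, 2, -52]
6. PUSH -8 -> [-4, -95, 2, -52, -8]
7. DUP -> [-4, -95, 2, -52, -8, -8]

[-4, -95, 2, -52, -8, -8]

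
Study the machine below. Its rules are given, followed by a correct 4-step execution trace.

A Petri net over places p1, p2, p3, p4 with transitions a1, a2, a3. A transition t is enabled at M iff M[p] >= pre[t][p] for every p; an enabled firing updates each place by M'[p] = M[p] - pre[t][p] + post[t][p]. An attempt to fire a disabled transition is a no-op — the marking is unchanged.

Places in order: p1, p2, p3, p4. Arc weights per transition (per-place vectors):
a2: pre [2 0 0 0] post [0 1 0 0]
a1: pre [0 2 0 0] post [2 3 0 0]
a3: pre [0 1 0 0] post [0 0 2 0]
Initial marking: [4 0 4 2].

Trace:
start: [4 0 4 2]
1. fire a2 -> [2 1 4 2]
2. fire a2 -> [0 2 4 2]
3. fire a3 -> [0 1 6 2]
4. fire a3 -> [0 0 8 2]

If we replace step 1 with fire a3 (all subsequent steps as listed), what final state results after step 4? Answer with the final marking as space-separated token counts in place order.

2 0 6 2

(re-executing from step 1 with the substitution; state before step 1: [4 0 4 2])
1. fire a3 -> [4 0 4 2]
2. fire a2 -> [2 1 4 2]
3. fire a3 -> [2 0 6 2]
4. fire a3 -> [2 0 6 2]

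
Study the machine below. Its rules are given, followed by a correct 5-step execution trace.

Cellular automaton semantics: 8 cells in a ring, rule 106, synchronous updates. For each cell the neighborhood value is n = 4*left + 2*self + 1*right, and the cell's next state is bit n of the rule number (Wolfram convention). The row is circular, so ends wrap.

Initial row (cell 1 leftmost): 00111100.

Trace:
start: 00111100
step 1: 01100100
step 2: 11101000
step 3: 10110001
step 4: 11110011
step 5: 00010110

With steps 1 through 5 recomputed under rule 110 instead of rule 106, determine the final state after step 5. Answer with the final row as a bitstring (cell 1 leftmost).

(re-executing steps 1..5 under rule 110; state before step 1: 00111100)
step 1: 01100100
step 2: 11101100
step 3: 10111101
step 4: 11100111
step 5: 00101100

00101100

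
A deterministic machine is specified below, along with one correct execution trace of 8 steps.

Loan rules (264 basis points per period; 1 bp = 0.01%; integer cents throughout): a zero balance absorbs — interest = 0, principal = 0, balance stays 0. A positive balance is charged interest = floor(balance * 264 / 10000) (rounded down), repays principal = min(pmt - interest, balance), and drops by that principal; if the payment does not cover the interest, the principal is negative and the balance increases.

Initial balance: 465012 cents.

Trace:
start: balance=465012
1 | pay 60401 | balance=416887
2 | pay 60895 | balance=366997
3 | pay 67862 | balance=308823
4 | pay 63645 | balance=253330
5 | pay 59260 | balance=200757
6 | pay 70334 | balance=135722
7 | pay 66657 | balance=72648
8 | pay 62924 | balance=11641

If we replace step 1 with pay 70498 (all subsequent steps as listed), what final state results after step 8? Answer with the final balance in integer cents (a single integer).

(re-executing from step 1 with the substitution; state before step 1: balance=465012)
1 | pay 70498 | balance=406790
2 | pay 60895 | balance=356634
3 | pay 67862 | balance=298187
4 | pay 63645 | balance=242414
5 | pay 59260 | balance=189553
6 | pay 70334 | balance=124223
7 | pay 66657 | balance=60845
8 | pay 62924 | balance=0

0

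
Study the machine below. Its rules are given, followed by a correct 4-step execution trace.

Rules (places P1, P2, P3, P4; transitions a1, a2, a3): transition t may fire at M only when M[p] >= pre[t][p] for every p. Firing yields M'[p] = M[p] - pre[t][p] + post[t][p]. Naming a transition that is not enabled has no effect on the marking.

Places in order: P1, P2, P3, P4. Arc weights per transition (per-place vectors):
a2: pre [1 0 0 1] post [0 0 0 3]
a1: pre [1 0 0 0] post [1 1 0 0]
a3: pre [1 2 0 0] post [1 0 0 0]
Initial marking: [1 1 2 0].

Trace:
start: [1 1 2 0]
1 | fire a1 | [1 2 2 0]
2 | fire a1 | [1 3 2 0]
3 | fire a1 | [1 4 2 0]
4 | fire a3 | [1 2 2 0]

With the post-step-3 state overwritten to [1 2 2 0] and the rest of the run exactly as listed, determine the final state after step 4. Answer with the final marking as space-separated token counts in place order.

1 0 2 0

state after step 3 := [1 2 2 0]
4 | fire a3 | [1 0 2 0]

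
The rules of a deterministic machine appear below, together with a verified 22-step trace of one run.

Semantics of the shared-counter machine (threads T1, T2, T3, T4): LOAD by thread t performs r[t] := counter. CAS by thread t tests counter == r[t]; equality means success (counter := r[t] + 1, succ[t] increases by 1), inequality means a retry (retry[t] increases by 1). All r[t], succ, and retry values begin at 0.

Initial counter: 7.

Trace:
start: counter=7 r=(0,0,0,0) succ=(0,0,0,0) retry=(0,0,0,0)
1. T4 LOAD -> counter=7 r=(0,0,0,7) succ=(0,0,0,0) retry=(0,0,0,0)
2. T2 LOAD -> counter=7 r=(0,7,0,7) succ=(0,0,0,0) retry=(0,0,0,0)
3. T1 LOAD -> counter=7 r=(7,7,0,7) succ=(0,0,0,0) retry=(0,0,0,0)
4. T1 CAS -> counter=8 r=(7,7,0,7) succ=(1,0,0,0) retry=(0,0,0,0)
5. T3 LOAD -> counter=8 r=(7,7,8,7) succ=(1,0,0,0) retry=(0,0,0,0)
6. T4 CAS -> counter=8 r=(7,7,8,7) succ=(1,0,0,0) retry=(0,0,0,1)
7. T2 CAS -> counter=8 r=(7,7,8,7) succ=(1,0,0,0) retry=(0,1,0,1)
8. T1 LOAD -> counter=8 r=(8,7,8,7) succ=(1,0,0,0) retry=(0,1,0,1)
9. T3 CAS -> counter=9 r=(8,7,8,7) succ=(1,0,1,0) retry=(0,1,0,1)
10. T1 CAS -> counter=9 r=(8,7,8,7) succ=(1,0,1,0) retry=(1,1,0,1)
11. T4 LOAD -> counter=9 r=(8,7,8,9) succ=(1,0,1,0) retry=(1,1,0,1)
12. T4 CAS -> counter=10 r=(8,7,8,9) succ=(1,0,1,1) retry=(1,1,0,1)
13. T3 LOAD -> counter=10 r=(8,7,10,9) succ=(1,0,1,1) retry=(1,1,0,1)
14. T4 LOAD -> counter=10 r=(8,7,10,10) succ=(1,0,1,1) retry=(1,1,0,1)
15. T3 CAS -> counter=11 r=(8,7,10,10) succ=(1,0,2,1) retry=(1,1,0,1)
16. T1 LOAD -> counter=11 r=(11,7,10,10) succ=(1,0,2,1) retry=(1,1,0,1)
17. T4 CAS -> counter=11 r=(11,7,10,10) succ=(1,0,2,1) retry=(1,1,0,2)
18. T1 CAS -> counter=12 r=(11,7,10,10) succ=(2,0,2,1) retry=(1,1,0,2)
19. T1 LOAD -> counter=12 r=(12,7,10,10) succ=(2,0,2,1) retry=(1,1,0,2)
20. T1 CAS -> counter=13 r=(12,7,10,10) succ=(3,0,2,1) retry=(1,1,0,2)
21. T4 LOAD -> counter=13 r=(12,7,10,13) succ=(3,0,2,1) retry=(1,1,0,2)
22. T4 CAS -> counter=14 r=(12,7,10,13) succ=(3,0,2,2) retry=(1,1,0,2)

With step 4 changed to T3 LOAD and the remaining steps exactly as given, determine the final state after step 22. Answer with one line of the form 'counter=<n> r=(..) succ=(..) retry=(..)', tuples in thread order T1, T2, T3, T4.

counter=14 r=(12,7,10,13) succ=(3,0,1,3) retry=(0,1,1,1)

(re-executing from step 4 with the substitution; state before step 4: counter=7 r=(7,7,0,7) succ=(0,0,0,0) retry=(0,0,0,0))
4. T3 LOAD -> counter=7 r=(7,7,7,7) succ=(0,0,0,0) retry=(0,0,0,0)
5. T3 LOAD -> counter=7 r=(7,7,7,7) succ=(0,0,0,0) retry=(0,0,0,0)
6. T4 CAS -> counter=8 r=(7,7,7,7) succ=(0,0,0,1) retry=(0,0,0,0)
7. T2 CAS -> counter=8 r=(7,7,7,7) succ=(0,0,0,1) retry=(0,1,0,0)
8. T1 LOAD -> counter=8 r=(8,7,7,7) succ=(0,0,0,1) retry=(0,1,0,0)
9. T3 CAS -> counter=8 r=(8,7,7,7) succ=(0,0,0,1) retry=(0,1,1,0)
10. T1 CAS -> counter=9 r=(8,7,7,7) succ=(1,0,0,1) retry=(0,1,1,0)
11. T4 LOAD -> counter=9 r=(8,7,7,9) succ=(1,0,0,1) retry=(0,1,1,0)
12. T4 CAS -> counter=10 r=(8,7,7,9) succ=(1,0,0,2) retry=(0,1,1,0)
13. T3 LOAD -> counter=10 r=(8,7,10,9) succ=(1,0,0,2) retry=(0,1,1,0)
14. T4 LOAD -> counter=10 r=(8,7,10,10) succ=(1,0,0,2) retry=(0,1,1,0)
15. T3 CAS -> counter=11 r=(8,7,10,10) succ=(1,0,1,2) retry=(0,1,1,0)
16. T1 LOAD -> counter=11 r=(11,7,10,10) succ=(1,0,1,2) retry=(0,1,1,0)
17. T4 CAS -> counter=11 r=(11,7,10,10) succ=(1,0,1,2) retry=(0,1,1,1)
18. T1 CAS -> counter=12 r=(11,7,10,10) succ=(2,0,1,2) retry=(0,1,1,1)
19. T1 LOAD -> counter=12 r=(12,7,10,10) succ=(2,0,1,2) retry=(0,1,1,1)
20. T1 CAS -> counter=13 r=(12,7,10,10) succ=(3,0,1,2) retry=(0,1,1,1)
21. T4 LOAD -> counter=13 r=(12,7,10,13) succ=(3,0,1,2) retry=(0,1,1,1)
22. T4 CAS -> counter=14 r=(12,7,10,13) succ=(3,0,1,3) retry=(0,1,1,1)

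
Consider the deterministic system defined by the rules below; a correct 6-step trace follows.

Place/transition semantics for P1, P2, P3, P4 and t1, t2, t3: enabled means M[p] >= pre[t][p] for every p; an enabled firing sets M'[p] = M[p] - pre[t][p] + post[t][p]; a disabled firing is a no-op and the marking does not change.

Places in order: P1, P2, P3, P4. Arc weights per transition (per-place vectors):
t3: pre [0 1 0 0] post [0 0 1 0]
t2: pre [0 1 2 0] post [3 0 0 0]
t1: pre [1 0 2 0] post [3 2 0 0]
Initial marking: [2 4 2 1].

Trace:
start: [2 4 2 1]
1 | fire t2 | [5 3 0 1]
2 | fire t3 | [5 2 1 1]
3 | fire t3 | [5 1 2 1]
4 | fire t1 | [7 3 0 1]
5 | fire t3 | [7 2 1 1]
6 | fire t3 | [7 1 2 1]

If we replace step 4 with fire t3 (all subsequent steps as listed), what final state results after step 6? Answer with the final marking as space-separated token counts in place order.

5 0 3 1

(re-executing from step 4 with the substitution; state before step 4: [5 1 2 1])
4 | fire t3 | [5 0 3 1]
5 | fire t3 | [5 0 3 1]
6 | fire t3 | [5 0 3 1]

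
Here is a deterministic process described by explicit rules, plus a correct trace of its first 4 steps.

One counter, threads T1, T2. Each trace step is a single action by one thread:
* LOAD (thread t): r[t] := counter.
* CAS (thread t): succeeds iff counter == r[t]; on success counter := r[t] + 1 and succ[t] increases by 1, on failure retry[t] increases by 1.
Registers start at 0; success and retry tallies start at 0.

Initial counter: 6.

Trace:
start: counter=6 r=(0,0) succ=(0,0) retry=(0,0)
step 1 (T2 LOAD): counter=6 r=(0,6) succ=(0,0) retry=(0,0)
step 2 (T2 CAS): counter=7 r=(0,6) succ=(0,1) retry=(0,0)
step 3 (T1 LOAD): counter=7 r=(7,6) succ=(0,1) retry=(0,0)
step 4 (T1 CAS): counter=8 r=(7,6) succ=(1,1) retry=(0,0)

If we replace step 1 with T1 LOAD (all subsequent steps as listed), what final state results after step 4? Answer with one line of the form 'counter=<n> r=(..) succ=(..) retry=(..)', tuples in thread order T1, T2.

(re-executing from step 1 with the substitution; state before step 1: counter=6 r=(0,0) succ=(0,0) retry=(0,0))
step 1 (T1 LOAD): counter=6 r=(6,0) succ=(0,0) retry=(0,0)
step 2 (T2 CAS): counter=6 r=(6,0) succ=(0,0) retry=(0,1)
step 3 (T1 LOAD): counter=6 r=(6,0) succ=(0,0) retry=(0,1)
step 4 (T1 CAS): counter=7 r=(6,0) succ=(1,0) retry=(0,1)

counter=7 r=(6,0) succ=(1,0) retry=(0,1)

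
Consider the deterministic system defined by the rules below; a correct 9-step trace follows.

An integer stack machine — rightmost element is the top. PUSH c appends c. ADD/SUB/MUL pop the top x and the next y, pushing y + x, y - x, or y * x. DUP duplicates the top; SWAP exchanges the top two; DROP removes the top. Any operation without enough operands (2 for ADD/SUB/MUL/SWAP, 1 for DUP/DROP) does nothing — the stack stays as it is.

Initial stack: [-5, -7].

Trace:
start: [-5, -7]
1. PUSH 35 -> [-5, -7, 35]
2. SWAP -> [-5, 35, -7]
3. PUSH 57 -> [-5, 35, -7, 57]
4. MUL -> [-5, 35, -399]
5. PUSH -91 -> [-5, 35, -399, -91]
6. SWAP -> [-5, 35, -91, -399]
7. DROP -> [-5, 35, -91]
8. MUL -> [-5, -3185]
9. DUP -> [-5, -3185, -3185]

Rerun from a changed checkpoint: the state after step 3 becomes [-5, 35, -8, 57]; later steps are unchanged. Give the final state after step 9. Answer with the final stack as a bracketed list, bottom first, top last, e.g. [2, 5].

state after step 3 := [-5, 35, -8, 57]
4. MUL -> [-5, 35, -456]
5. PUSH -91 -> [-5, 35, -456, -91]
6. SWAP -> [-5, 35, -91, -456]
7. DROP -> [-5, 35, -91]
8. MUL -> [-5, -3185]
9. DUP -> [-5, -3185, -3185]

[-5, -3185, -3185]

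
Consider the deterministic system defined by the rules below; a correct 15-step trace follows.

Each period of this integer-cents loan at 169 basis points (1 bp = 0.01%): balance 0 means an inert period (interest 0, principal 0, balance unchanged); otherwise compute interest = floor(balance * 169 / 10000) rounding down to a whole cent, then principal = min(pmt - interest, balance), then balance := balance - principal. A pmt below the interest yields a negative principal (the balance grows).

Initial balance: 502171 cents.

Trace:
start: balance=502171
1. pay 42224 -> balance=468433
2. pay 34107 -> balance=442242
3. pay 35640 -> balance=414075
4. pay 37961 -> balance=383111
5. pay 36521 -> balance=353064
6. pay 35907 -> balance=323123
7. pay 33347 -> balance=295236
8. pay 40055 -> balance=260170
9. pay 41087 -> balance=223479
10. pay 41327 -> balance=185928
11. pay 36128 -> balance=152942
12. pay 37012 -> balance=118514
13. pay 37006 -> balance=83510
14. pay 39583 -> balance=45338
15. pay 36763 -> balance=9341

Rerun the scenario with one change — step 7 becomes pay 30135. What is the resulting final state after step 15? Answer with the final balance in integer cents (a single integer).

(re-executing from step 7 with the substitution; state before step 7: balance=323123)
7. pay 30135 -> balance=298448
8. pay 40055 -> balance=263436
9. pay 41087 -> balance=226801
10. pay 41327 -> balance=189306
11. pay 36128 -> balance=156377
12. pay 37012 -> balance=122007
13. pay 37006 -> balance=87062
14. pay 39583 -> balance=48950
15. pay 36763 -> balance=13014

13014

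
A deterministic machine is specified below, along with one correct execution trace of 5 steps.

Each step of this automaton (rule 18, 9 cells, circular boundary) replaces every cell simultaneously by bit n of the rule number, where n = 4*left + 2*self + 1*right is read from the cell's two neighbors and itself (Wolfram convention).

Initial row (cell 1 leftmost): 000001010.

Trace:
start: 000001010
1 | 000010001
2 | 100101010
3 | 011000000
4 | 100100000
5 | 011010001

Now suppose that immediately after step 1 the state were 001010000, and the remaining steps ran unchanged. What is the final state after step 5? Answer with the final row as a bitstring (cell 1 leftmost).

100000100

state after step 1 := 001010000
2 | 010001000
3 | 101010100
4 | 000000011
5 | 100000100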